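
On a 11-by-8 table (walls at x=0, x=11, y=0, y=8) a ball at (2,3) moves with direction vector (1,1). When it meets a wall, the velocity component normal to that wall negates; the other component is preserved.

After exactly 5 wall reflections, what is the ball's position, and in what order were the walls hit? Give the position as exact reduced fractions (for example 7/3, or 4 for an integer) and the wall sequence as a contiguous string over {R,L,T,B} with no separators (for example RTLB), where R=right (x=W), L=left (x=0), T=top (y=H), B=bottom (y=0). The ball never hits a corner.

Final position: (1,8)
Wall sequence: TRBLT

1. t=5 → T at (7,8); v=(1,-1)
2. t=4 → R at (11,4); v=(-1,-1)
3. t=4 → B at (7,0); v=(-1,1)
4. t=7 → L at (0,7); v=(1,1)
5. t=1 → T at (1,8); v=(1,-1)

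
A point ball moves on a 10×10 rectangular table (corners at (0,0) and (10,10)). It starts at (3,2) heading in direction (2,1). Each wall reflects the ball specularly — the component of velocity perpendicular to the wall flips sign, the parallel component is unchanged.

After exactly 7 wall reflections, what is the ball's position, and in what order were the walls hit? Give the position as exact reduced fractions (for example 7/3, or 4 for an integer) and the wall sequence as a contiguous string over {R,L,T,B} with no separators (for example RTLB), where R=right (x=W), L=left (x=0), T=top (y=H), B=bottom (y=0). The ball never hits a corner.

1. t=7/2 → R at (10,11/2); v=(-2,1)
2. t=9/2 → T at (1,10); v=(-2,-1)
3. t=1/2 → L at (0,19/2); v=(2,-1)
4. t=5 → R at (10,9/2); v=(-2,-1)
5. t=9/2 → B at (1,0); v=(-2,1)
6. t=1/2 → L at (0,1/2); v=(2,1)
7. t=5 → R at (10,11/2); v=(-2,1)

Final position: (10,11/2)
Wall sequence: RTLRBLR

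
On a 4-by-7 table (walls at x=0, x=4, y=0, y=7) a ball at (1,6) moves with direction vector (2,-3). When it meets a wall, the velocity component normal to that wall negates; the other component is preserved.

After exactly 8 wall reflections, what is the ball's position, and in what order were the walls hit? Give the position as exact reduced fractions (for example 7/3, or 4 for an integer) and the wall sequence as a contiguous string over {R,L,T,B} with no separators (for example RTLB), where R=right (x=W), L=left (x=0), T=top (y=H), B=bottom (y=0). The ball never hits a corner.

Final position: (3,7)
Wall sequence: RBLTRBLT

1. t=3/2 → R at (4,3/2); v=(-2,-3)
2. t=1/2 → B at (3,0); v=(-2,3)
3. t=3/2 → L at (0,9/2); v=(2,3)
4. t=5/6 → T at (5/3,7); v=(2,-3)
5. t=7/6 → R at (4,7/2); v=(-2,-3)
6. t=7/6 → B at (5/3,0); v=(-2,3)
7. t=5/6 → L at (0,5/2); v=(2,3)
8. t=3/2 → T at (3,7); v=(2,-3)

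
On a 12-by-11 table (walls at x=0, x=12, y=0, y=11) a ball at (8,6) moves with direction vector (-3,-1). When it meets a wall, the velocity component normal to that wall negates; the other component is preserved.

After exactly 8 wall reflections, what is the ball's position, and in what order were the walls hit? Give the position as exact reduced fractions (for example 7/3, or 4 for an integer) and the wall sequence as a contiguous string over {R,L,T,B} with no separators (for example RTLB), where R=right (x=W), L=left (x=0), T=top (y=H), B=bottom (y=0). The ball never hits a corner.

Final position: (12,16/3)
Wall sequence: LBRLRTLR

1. t=8/3 → L at (0,10/3); v=(3,-1)
2. t=10/3 → B at (10,0); v=(3,1)
3. t=2/3 → R at (12,2/3); v=(-3,1)
4. t=4 → L at (0,14/3); v=(3,1)
5. t=4 → R at (12,26/3); v=(-3,1)
6. t=7/3 → T at (5,11); v=(-3,-1)
7. t=5/3 → L at (0,28/3); v=(3,-1)
8. t=4 → R at (12,16/3); v=(-3,-1)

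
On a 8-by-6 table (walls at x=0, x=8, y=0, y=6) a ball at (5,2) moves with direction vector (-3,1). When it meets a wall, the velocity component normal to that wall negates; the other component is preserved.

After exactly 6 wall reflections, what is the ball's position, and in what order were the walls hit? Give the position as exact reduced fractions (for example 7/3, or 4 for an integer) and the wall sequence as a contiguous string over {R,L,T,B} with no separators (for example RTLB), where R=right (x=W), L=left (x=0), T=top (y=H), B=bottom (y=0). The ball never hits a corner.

Final position: (7,0)
Wall sequence: LTRLRB

1. t=5/3 → L at (0,11/3); v=(3,1)
2. t=7/3 → T at (7,6); v=(3,-1)
3. t=1/3 → R at (8,17/3); v=(-3,-1)
4. t=8/3 → L at (0,3); v=(3,-1)
5. t=8/3 → R at (8,1/3); v=(-3,-1)
6. t=1/3 → B at (7,0); v=(-3,1)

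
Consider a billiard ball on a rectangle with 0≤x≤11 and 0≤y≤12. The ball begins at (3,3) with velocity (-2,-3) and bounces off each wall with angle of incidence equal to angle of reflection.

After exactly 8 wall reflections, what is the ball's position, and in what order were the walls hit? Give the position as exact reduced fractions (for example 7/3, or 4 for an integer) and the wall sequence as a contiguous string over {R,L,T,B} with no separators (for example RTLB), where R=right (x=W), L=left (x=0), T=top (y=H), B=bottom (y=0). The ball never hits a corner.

Final position: (9,0)
Wall sequence: BLTRBLTB

1. t=1 → B at (1,0); v=(-2,3)
2. t=1/2 → L at (0,3/2); v=(2,3)
3. t=7/2 → T at (7,12); v=(2,-3)
4. t=2 → R at (11,6); v=(-2,-3)
5. t=2 → B at (7,0); v=(-2,3)
6. t=7/2 → L at (0,21/2); v=(2,3)
7. t=1/2 → T at (1,12); v=(2,-3)
8. t=4 → B at (9,0); v=(2,3)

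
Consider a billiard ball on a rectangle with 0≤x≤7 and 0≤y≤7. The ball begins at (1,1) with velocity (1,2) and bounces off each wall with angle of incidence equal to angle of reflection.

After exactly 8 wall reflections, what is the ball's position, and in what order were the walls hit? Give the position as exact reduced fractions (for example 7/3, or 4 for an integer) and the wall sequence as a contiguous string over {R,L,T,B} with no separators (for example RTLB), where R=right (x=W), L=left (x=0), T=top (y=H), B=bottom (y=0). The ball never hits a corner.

1. t=3 → T at (4,7); v=(1,-2)
2. t=3 → R at (7,1); v=(-1,-2)
3. t=1/2 → B at (13/2,0); v=(-1,2)
4. t=7/2 → T at (3,7); v=(-1,-2)
5. t=3 → L at (0,1); v=(1,-2)
6. t=1/2 → B at (1/2,0); v=(1,2)
7. t=7/2 → T at (4,7); v=(1,-2)
8. t=3 → R at (7,1); v=(-1,-2)

Final position: (7,1)
Wall sequence: TRBTLBTR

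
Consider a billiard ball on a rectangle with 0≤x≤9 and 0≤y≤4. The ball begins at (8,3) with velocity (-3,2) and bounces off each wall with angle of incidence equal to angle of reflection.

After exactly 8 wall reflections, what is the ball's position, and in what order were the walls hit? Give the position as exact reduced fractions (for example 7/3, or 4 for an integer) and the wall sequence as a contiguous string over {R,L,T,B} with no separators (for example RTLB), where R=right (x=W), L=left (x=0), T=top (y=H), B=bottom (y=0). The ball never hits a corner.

1. t=1/2 → T at (13/2,4); v=(-3,-2)
2. t=2 → B at (1/2,0); v=(-3,2)
3. t=1/6 → L at (0,1/3); v=(3,2)
4. t=11/6 → T at (11/2,4); v=(3,-2)
5. t=7/6 → R at (9,5/3); v=(-3,-2)
6. t=5/6 → B at (13/2,0); v=(-3,2)
7. t=2 → T at (1/2,4); v=(-3,-2)
8. t=1/6 → L at (0,11/3); v=(3,-2)

Final position: (0,11/3)
Wall sequence: TBLTRBTL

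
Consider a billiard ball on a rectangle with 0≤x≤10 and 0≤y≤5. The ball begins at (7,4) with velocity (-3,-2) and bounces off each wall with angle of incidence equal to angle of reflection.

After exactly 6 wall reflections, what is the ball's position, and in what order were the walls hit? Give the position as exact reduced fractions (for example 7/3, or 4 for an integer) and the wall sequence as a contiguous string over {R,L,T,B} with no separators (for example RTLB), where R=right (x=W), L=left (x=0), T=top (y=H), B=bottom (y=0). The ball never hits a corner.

Final position: (0,4)
Wall sequence: BLTRBL

1. t=2 → B at (1,0); v=(-3,2)
2. t=1/3 → L at (0,2/3); v=(3,2)
3. t=13/6 → T at (13/2,5); v=(3,-2)
4. t=7/6 → R at (10,8/3); v=(-3,-2)
5. t=4/3 → B at (6,0); v=(-3,2)
6. t=2 → L at (0,4); v=(3,2)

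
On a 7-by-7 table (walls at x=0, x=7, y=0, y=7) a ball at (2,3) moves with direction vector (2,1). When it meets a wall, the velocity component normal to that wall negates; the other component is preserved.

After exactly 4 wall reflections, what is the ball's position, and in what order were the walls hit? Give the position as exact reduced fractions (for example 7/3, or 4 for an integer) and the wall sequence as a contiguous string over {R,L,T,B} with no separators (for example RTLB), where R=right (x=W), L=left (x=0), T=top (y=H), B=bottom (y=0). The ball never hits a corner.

1. t=5/2 → R at (7,11/2); v=(-2,1)
2. t=3/2 → T at (4,7); v=(-2,-1)
3. t=2 → L at (0,5); v=(2,-1)
4. t=7/2 → R at (7,3/2); v=(-2,-1)

Final position: (7,3/2)
Wall sequence: RTLR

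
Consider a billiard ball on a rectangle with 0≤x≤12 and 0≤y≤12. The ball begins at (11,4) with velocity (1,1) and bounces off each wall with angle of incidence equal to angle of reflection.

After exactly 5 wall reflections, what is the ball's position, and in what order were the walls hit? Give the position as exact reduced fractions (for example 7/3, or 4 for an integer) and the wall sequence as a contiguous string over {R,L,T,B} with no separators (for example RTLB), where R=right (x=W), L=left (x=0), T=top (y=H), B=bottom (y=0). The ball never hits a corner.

Final position: (12,5)
Wall sequence: RTLBR

1. t=1 → R at (12,5); v=(-1,1)
2. t=7 → T at (5,12); v=(-1,-1)
3. t=5 → L at (0,7); v=(1,-1)
4. t=7 → B at (7,0); v=(1,1)
5. t=5 → R at (12,5); v=(-1,1)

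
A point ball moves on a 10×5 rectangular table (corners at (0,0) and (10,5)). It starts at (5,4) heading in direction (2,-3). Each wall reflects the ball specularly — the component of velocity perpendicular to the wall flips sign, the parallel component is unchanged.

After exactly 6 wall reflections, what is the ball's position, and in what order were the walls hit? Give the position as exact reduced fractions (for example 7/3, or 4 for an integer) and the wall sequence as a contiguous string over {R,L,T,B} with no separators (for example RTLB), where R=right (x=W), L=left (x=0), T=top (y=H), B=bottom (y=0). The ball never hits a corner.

Final position: (0,3/2)
Wall sequence: BRTBTL

1. t=4/3 → B at (23/3,0); v=(2,3)
2. t=7/6 → R at (10,7/2); v=(-2,3)
3. t=1/2 → T at (9,5); v=(-2,-3)
4. t=5/3 → B at (17/3,0); v=(-2,3)
5. t=5/3 → T at (7/3,5); v=(-2,-3)
6. t=7/6 → L at (0,3/2); v=(2,-3)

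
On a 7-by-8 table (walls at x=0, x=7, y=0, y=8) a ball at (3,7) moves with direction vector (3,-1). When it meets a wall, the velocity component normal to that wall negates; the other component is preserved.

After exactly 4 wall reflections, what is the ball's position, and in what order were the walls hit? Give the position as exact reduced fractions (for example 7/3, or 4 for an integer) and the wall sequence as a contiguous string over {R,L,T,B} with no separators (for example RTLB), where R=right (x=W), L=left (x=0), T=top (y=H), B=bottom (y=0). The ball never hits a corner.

Final position: (4,0)
Wall sequence: RLRB

1. t=4/3 → R at (7,17/3); v=(-3,-1)
2. t=7/3 → L at (0,10/3); v=(3,-1)
3. t=7/3 → R at (7,1); v=(-3,-1)
4. t=1 → B at (4,0); v=(-3,1)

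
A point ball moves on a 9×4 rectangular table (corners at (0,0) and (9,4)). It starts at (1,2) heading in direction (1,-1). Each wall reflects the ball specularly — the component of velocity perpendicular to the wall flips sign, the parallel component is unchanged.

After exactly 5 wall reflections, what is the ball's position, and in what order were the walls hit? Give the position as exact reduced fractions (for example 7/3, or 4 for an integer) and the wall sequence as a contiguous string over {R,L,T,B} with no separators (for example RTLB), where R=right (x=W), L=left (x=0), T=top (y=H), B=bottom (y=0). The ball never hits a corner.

1. t=2 → B at (3,0); v=(1,1)
2. t=4 → T at (7,4); v=(1,-1)
3. t=2 → R at (9,2); v=(-1,-1)
4. t=2 → B at (7,0); v=(-1,1)
5. t=4 → T at (3,4); v=(-1,-1)

Final position: (3,4)
Wall sequence: BTRBT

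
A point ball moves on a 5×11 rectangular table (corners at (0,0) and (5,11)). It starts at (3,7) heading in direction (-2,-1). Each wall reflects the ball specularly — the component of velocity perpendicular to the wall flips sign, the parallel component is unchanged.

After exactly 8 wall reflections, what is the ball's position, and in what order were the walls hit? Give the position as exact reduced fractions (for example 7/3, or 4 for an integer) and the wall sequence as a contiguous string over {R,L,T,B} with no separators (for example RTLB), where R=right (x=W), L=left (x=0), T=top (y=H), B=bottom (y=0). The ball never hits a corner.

Final position: (0,19/2)
Wall sequence: LRLBRLRL

1. t=3/2 → L at (0,11/2); v=(2,-1)
2. t=5/2 → R at (5,3); v=(-2,-1)
3. t=5/2 → L at (0,1/2); v=(2,-1)
4. t=1/2 → B at (1,0); v=(2,1)
5. t=2 → R at (5,2); v=(-2,1)
6. t=5/2 → L at (0,9/2); v=(2,1)
7. t=5/2 → R at (5,7); v=(-2,1)
8. t=5/2 → L at (0,19/2); v=(2,1)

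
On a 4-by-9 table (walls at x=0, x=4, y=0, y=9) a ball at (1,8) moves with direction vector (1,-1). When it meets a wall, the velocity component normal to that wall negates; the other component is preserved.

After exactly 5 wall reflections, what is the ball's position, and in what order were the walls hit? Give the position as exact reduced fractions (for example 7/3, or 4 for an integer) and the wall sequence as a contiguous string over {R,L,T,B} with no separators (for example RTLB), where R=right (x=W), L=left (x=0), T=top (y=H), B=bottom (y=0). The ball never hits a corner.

1. t=3 → R at (4,5); v=(-1,-1)
2. t=4 → L at (0,1); v=(1,-1)
3. t=1 → B at (1,0); v=(1,1)
4. t=3 → R at (4,3); v=(-1,1)
5. t=4 → L at (0,7); v=(1,1)

Final position: (0,7)
Wall sequence: RLBRL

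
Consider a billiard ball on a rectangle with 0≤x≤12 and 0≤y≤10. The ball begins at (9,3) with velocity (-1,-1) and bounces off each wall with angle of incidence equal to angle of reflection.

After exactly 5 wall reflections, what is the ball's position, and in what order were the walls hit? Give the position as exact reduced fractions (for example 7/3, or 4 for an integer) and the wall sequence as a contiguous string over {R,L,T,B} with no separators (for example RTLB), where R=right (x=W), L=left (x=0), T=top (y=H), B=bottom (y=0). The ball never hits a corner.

1. t=3 → B at (6,0); v=(-1,1)
2. t=6 → L at (0,6); v=(1,1)
3. t=4 → T at (4,10); v=(1,-1)
4. t=8 → R at (12,2); v=(-1,-1)
5. t=2 → B at (10,0); v=(-1,1)

Final position: (10,0)
Wall sequence: BLTRB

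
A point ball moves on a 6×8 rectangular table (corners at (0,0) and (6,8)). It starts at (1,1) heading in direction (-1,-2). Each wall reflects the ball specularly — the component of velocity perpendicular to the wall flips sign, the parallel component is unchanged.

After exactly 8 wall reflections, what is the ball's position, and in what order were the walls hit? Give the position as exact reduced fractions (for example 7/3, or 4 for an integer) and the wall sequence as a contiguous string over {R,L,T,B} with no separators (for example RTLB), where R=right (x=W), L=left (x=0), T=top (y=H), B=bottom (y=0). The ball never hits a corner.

1. t=1/2 → B at (1/2,0); v=(-1,2)
2. t=1/2 → L at (0,1); v=(1,2)
3. t=7/2 → T at (7/2,8); v=(1,-2)
4. t=5/2 → R at (6,3); v=(-1,-2)
5. t=3/2 → B at (9/2,0); v=(-1,2)
6. t=4 → T at (1/2,8); v=(-1,-2)
7. t=1/2 → L at (0,7); v=(1,-2)
8. t=7/2 → B at (7/2,0); v=(1,2)

Final position: (7/2,0)
Wall sequence: BLTRBTLB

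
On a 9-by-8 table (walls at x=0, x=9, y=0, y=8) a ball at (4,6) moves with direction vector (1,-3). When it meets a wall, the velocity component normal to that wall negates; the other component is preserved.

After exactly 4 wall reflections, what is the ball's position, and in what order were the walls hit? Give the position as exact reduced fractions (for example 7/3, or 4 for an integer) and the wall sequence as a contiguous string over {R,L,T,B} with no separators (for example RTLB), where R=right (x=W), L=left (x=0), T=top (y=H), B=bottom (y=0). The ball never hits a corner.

Final position: (20/3,0)
Wall sequence: BTRB

1. t=2 → B at (6,0); v=(1,3)
2. t=8/3 → T at (26/3,8); v=(1,-3)
3. t=1/3 → R at (9,7); v=(-1,-3)
4. t=7/3 → B at (20/3,0); v=(-1,3)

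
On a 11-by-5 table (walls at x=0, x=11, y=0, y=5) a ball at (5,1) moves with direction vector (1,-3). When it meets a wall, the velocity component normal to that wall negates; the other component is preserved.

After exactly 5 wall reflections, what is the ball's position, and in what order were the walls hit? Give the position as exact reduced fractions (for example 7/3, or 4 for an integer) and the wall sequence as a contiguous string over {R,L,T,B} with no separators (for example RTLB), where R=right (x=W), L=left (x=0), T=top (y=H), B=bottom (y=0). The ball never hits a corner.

Final position: (11,3)
Wall sequence: BTBTR

1. t=1/3 → B at (16/3,0); v=(1,3)
2. t=5/3 → T at (7,5); v=(1,-3)
3. t=5/3 → B at (26/3,0); v=(1,3)
4. t=5/3 → T at (31/3,5); v=(1,-3)
5. t=2/3 → R at (11,3); v=(-1,-3)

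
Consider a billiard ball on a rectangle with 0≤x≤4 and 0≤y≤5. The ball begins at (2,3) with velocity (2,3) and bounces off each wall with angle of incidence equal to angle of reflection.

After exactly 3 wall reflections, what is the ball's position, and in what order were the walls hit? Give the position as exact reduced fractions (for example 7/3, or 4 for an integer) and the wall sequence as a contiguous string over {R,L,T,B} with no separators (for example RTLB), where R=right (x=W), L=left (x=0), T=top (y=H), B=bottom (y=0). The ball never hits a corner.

1. t=2/3 → T at (10/3,5); v=(2,-3)
2. t=1/3 → R at (4,4); v=(-2,-3)
3. t=4/3 → B at (4/3,0); v=(-2,3)

Final position: (4/3,0)
Wall sequence: TRB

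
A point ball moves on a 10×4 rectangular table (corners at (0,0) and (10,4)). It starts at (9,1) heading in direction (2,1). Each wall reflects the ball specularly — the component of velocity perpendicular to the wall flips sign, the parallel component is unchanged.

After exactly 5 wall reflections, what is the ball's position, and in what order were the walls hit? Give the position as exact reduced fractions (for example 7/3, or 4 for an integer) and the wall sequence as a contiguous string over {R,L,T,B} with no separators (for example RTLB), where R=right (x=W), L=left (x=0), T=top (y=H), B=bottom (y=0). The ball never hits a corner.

Final position: (10,7/2)
Wall sequence: RTLBR

1. t=1/2 → R at (10,3/2); v=(-2,1)
2. t=5/2 → T at (5,4); v=(-2,-1)
3. t=5/2 → L at (0,3/2); v=(2,-1)
4. t=3/2 → B at (3,0); v=(2,1)
5. t=7/2 → R at (10,7/2); v=(-2,1)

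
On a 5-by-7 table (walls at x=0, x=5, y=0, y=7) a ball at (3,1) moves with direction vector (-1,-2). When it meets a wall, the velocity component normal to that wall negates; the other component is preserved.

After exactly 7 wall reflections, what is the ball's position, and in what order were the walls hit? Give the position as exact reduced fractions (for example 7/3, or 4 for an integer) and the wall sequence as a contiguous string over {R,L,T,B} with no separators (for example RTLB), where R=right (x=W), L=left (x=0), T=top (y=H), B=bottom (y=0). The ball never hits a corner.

Final position: (0,3)
Wall sequence: BLTBRTL

1. t=1/2 → B at (5/2,0); v=(-1,2)
2. t=5/2 → L at (0,5); v=(1,2)
3. t=1 → T at (1,7); v=(1,-2)
4. t=7/2 → B at (9/2,0); v=(1,2)
5. t=1/2 → R at (5,1); v=(-1,2)
6. t=3 → T at (2,7); v=(-1,-2)
7. t=2 → L at (0,3); v=(1,-2)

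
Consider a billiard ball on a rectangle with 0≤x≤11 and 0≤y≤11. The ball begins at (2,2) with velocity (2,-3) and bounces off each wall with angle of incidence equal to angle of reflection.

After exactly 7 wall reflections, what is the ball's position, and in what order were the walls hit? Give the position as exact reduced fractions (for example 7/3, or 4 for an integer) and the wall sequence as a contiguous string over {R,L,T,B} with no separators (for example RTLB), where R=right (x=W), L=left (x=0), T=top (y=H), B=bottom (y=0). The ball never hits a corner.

1. t=2/3 → B at (10/3,0); v=(2,3)
2. t=11/3 → T at (32/3,11); v=(2,-3)
3. t=1/6 → R at (11,21/2); v=(-2,-3)
4. t=7/2 → B at (4,0); v=(-2,3)
5. t=2 → L at (0,6); v=(2,3)
6. t=5/3 → T at (10/3,11); v=(2,-3)
7. t=11/3 → B at (32/3,0); v=(2,3)

Final position: (32/3,0)
Wall sequence: BTRBLTB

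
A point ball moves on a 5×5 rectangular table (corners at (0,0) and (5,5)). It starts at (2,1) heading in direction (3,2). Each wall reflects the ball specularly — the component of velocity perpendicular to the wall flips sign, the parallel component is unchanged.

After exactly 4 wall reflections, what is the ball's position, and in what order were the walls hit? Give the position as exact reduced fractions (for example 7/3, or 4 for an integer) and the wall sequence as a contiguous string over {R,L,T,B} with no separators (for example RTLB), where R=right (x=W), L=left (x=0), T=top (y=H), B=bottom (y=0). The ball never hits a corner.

Final position: (5,1/3)
Wall sequence: RTLR

1. t=1 → R at (5,3); v=(-3,2)
2. t=1 → T at (2,5); v=(-3,-2)
3. t=2/3 → L at (0,11/3); v=(3,-2)
4. t=5/3 → R at (5,1/3); v=(-3,-2)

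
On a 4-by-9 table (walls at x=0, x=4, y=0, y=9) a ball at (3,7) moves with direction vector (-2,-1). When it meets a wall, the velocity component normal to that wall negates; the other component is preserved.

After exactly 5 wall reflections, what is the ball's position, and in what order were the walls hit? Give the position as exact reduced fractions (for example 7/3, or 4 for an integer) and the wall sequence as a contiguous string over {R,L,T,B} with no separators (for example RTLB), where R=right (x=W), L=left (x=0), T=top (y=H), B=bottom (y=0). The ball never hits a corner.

Final position: (4,1/2)
Wall sequence: LRLBR

1. t=3/2 → L at (0,11/2); v=(2,-1)
2. t=2 → R at (4,7/2); v=(-2,-1)
3. t=2 → L at (0,3/2); v=(2,-1)
4. t=3/2 → B at (3,0); v=(2,1)
5. t=1/2 → R at (4,1/2); v=(-2,1)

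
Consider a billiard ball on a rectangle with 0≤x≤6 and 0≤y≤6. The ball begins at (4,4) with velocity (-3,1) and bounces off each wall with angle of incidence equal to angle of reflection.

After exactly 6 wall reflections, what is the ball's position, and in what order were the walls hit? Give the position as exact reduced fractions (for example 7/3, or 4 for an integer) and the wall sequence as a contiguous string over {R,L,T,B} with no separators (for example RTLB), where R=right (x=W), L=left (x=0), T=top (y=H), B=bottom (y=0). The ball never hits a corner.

1. t=4/3 → L at (0,16/3); v=(3,1)
2. t=2/3 → T at (2,6); v=(3,-1)
3. t=4/3 → R at (6,14/3); v=(-3,-1)
4. t=2 → L at (0,8/3); v=(3,-1)
5. t=2 → R at (6,2/3); v=(-3,-1)
6. t=2/3 → B at (4,0); v=(-3,1)

Final position: (4,0)
Wall sequence: LTRLRB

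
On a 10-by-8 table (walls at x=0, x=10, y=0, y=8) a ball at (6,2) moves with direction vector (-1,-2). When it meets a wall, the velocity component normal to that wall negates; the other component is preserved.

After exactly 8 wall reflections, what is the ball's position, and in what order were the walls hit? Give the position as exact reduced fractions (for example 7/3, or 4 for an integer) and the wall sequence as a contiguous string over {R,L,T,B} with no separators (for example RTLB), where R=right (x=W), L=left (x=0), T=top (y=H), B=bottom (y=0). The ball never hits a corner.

Final position: (5,8)
Wall sequence: BTLBTRBT

1. t=1 → B at (5,0); v=(-1,2)
2. t=4 → T at (1,8); v=(-1,-2)
3. t=1 → L at (0,6); v=(1,-2)
4. t=3 → B at (3,0); v=(1,2)
5. t=4 → T at (7,8); v=(1,-2)
6. t=3 → R at (10,2); v=(-1,-2)
7. t=1 → B at (9,0); v=(-1,2)
8. t=4 → T at (5,8); v=(-1,-2)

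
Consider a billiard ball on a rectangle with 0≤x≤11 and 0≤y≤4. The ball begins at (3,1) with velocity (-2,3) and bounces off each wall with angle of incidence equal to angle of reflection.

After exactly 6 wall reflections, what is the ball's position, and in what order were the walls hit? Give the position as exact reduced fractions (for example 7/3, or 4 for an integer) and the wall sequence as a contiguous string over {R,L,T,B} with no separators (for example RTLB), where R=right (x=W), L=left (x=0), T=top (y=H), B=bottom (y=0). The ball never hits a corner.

1. t=1 → T at (1,4); v=(-2,-3)
2. t=1/2 → L at (0,5/2); v=(2,-3)
3. t=5/6 → B at (5/3,0); v=(2,3)
4. t=4/3 → T at (13/3,4); v=(2,-3)
5. t=4/3 → B at (7,0); v=(2,3)
6. t=4/3 → T at (29/3,4); v=(2,-3)

Final position: (29/3,4)
Wall sequence: TLBTBT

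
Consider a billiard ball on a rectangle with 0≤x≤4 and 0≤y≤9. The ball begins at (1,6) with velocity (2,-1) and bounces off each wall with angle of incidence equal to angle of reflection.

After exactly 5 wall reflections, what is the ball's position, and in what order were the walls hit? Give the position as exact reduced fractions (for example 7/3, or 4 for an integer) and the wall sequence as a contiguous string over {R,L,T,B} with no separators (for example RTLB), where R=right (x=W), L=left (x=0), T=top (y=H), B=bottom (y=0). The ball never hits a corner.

1. t=3/2 → R at (4,9/2); v=(-2,-1)
2. t=2 → L at (0,5/2); v=(2,-1)
3. t=2 → R at (4,1/2); v=(-2,-1)
4. t=1/2 → B at (3,0); v=(-2,1)
5. t=3/2 → L at (0,3/2); v=(2,1)

Final position: (0,3/2)
Wall sequence: RLRBL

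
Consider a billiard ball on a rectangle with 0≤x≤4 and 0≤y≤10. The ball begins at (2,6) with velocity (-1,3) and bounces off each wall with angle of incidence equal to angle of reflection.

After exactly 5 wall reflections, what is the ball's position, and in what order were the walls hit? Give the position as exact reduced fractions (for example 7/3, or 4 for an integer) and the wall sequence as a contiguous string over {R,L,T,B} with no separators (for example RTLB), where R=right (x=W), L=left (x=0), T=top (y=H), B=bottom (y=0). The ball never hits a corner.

1. t=4/3 → T at (2/3,10); v=(-1,-3)
2. t=2/3 → L at (0,8); v=(1,-3)
3. t=8/3 → B at (8/3,0); v=(1,3)
4. t=4/3 → R at (4,4); v=(-1,3)
5. t=2 → T at (2,10); v=(-1,-3)

Final position: (2,10)
Wall sequence: TLBRT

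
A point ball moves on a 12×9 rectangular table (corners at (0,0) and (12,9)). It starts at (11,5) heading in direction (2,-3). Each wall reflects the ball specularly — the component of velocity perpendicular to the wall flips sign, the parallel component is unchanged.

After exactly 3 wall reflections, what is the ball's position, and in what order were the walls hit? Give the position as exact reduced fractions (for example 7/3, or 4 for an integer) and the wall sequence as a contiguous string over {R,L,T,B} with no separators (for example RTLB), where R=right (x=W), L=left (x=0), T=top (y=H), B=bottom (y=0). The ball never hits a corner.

1. t=1/2 → R at (12,7/2); v=(-2,-3)
2. t=7/6 → B at (29/3,0); v=(-2,3)
3. t=3 → T at (11/3,9); v=(-2,-3)

Final position: (11/3,9)
Wall sequence: RBT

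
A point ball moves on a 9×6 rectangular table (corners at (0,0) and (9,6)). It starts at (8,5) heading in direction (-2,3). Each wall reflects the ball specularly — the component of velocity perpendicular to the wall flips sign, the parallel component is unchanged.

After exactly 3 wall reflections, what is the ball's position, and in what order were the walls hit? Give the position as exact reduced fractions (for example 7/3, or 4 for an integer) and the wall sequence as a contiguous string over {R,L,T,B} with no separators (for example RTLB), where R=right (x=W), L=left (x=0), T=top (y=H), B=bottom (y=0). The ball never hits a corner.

1. t=1/3 → T at (22/3,6); v=(-2,-3)
2. t=2 → B at (10/3,0); v=(-2,3)
3. t=5/3 → L at (0,5); v=(2,3)

Final position: (0,5)
Wall sequence: TBL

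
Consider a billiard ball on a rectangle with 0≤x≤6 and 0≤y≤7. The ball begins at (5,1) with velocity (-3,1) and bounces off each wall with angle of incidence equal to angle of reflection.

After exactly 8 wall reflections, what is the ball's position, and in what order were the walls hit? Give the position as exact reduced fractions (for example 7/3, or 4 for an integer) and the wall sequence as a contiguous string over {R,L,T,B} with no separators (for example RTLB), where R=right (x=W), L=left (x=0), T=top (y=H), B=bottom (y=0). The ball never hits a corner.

Final position: (2,0)
Wall sequence: LRLTRLRB

1. t=5/3 → L at (0,8/3); v=(3,1)
2. t=2 → R at (6,14/3); v=(-3,1)
3. t=2 → L at (0,20/3); v=(3,1)
4. t=1/3 → T at (1,7); v=(3,-1)
5. t=5/3 → R at (6,16/3); v=(-3,-1)
6. t=2 → L at (0,10/3); v=(3,-1)
7. t=2 → R at (6,4/3); v=(-3,-1)
8. t=4/3 → B at (2,0); v=(-3,1)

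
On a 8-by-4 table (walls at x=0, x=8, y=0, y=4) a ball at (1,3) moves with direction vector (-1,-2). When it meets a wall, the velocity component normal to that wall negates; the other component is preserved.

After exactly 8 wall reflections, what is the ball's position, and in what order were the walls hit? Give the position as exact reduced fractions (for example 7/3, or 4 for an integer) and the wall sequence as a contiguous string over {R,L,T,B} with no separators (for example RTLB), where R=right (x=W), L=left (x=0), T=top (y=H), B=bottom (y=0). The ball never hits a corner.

Final position: (11/2,4)
Wall sequence: LBTBTRBT

1. t=1 → L at (0,1); v=(1,-2)
2. t=1/2 → B at (1/2,0); v=(1,2)
3. t=2 → T at (5/2,4); v=(1,-2)
4. t=2 → B at (9/2,0); v=(1,2)
5. t=2 → T at (13/2,4); v=(1,-2)
6. t=3/2 → R at (8,1); v=(-1,-2)
7. t=1/2 → B at (15/2,0); v=(-1,2)
8. t=2 → T at (11/2,4); v=(-1,-2)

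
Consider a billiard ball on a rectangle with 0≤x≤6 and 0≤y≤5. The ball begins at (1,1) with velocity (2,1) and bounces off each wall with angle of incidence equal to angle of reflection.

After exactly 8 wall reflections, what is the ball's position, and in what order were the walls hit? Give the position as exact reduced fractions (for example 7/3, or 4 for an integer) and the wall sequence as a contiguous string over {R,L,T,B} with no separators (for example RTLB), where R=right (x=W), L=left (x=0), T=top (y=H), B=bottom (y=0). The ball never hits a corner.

1. t=5/2 → R at (6,7/2); v=(-2,1)
2. t=3/2 → T at (3,5); v=(-2,-1)
3. t=3/2 → L at (0,7/2); v=(2,-1)
4. t=3 → R at (6,1/2); v=(-2,-1)
5. t=1/2 → B at (5,0); v=(-2,1)
6. t=5/2 → L at (0,5/2); v=(2,1)
7. t=5/2 → T at (5,5); v=(2,-1)
8. t=1/2 → R at (6,9/2); v=(-2,-1)

Final position: (6,9/2)
Wall sequence: RTLRBLTR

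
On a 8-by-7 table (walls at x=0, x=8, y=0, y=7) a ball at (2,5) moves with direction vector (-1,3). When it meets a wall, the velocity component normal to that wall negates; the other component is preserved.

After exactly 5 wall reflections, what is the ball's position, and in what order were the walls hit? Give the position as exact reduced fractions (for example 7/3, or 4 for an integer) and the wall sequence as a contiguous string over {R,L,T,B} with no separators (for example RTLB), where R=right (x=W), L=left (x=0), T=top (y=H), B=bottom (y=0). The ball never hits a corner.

1. t=2/3 → T at (4/3,7); v=(-1,-3)
2. t=4/3 → L at (0,3); v=(1,-3)
3. t=1 → B at (1,0); v=(1,3)
4. t=7/3 → T at (10/3,7); v=(1,-3)
5. t=7/3 → B at (17/3,0); v=(1,3)

Final position: (17/3,0)
Wall sequence: TLBTB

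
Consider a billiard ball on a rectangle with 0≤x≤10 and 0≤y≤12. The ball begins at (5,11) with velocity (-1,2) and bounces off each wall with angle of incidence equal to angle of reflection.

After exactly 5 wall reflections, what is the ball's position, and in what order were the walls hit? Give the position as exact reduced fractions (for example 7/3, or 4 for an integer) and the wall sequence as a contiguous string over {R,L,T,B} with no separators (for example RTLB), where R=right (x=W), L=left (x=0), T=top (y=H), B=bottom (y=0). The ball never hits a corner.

Final position: (10,7)
Wall sequence: TLBTR

1. t=1/2 → T at (9/2,12); v=(-1,-2)
2. t=9/2 → L at (0,3); v=(1,-2)
3. t=3/2 → B at (3/2,0); v=(1,2)
4. t=6 → T at (15/2,12); v=(1,-2)
5. t=5/2 → R at (10,7); v=(-1,-2)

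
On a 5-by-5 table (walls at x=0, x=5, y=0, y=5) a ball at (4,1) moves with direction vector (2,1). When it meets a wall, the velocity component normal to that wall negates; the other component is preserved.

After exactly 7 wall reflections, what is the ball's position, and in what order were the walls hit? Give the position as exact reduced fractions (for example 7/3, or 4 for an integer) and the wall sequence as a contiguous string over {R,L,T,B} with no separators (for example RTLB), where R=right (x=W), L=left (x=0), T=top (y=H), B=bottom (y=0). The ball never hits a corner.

Final position: (5,3/2)
Wall sequence: RLTRLBR

1. t=1/2 → R at (5,3/2); v=(-2,1)
2. t=5/2 → L at (0,4); v=(2,1)
3. t=1 → T at (2,5); v=(2,-1)
4. t=3/2 → R at (5,7/2); v=(-2,-1)
5. t=5/2 → L at (0,1); v=(2,-1)
6. t=1 → B at (2,0); v=(2,1)
7. t=3/2 → R at (5,3/2); v=(-2,1)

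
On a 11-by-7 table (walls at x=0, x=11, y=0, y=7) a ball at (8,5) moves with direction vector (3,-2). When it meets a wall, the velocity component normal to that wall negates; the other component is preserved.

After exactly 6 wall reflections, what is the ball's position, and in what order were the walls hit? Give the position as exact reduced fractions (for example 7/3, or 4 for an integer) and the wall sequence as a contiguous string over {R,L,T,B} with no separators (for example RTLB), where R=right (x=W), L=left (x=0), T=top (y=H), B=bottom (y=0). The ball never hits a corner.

1. t=1 → R at (11,3); v=(-3,-2)
2. t=3/2 → B at (13/2,0); v=(-3,2)
3. t=13/6 → L at (0,13/3); v=(3,2)
4. t=4/3 → T at (4,7); v=(3,-2)
5. t=7/3 → R at (11,7/3); v=(-3,-2)
6. t=7/6 → B at (15/2,0); v=(-3,2)

Final position: (15/2,0)
Wall sequence: RBLTRB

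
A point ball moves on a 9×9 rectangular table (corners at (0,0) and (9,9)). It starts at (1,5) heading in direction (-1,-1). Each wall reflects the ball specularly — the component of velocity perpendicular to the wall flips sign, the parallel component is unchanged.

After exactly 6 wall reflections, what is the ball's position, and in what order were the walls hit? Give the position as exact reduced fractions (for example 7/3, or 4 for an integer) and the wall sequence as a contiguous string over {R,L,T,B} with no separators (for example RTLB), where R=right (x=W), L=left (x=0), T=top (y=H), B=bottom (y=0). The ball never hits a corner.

1. t=1 → L at (0,4); v=(1,-1)
2. t=4 → B at (4,0); v=(1,1)
3. t=5 → R at (9,5); v=(-1,1)
4. t=4 → T at (5,9); v=(-1,-1)
5. t=5 → L at (0,4); v=(1,-1)
6. t=4 → B at (4,0); v=(1,1)

Final position: (4,0)
Wall sequence: LBRTLB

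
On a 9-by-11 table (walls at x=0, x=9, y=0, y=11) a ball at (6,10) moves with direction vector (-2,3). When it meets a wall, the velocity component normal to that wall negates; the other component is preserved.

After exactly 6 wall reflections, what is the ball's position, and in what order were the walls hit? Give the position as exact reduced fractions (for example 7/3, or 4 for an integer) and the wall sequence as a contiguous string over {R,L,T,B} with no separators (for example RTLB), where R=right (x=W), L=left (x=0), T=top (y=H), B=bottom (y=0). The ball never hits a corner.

1. t=1/3 → T at (16/3,11); v=(-2,-3)
2. t=8/3 → L at (0,3); v=(2,-3)
3. t=1 → B at (2,0); v=(2,3)
4. t=7/2 → R at (9,21/2); v=(-2,3)
5. t=1/6 → T at (26/3,11); v=(-2,-3)
6. t=11/3 → B at (4/3,0); v=(-2,3)

Final position: (4/3,0)
Wall sequence: TLBRTB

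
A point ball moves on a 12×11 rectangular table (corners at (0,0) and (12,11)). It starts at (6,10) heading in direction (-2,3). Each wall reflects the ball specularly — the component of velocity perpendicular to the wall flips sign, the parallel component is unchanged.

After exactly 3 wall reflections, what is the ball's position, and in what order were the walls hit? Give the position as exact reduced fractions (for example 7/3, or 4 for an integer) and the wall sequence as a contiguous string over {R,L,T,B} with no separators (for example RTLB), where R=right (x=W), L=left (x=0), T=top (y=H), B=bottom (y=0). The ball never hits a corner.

1. t=1/3 → T at (16/3,11); v=(-2,-3)
2. t=8/3 → L at (0,3); v=(2,-3)
3. t=1 → B at (2,0); v=(2,3)

Final position: (2,0)
Wall sequence: TLB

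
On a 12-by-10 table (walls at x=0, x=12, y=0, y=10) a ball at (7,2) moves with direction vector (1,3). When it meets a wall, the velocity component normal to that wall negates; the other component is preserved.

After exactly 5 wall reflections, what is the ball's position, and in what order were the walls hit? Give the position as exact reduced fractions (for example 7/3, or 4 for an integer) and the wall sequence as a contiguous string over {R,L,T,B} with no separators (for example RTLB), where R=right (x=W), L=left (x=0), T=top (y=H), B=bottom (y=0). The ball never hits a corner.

1. t=8/3 → T at (29/3,10); v=(1,-3)
2. t=7/3 → R at (12,3); v=(-1,-3)
3. t=1 → B at (11,0); v=(-1,3)
4. t=10/3 → T at (23/3,10); v=(-1,-3)
5. t=10/3 → B at (13/3,0); v=(-1,3)

Final position: (13/3,0)
Wall sequence: TRBTB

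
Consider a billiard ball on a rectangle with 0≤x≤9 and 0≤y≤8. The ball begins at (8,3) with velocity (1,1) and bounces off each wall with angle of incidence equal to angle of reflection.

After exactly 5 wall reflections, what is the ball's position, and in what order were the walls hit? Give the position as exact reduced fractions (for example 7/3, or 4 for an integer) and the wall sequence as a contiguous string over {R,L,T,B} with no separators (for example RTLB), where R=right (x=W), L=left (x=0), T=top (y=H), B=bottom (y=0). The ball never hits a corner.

Final position: (9,6)
Wall sequence: RTLBR

1. t=1 → R at (9,4); v=(-1,1)
2. t=4 → T at (5,8); v=(-1,-1)
3. t=5 → L at (0,3); v=(1,-1)
4. t=3 → B at (3,0); v=(1,1)
5. t=6 → R at (9,6); v=(-1,1)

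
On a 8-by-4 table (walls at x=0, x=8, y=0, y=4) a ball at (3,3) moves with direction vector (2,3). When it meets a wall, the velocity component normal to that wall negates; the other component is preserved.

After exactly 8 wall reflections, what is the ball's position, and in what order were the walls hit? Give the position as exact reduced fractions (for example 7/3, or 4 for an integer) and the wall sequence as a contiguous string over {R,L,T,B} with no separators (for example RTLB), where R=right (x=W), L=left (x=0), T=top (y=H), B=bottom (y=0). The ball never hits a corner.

Final position: (1,0)
Wall sequence: TBRTBTLB

1. t=1/3 → T at (11/3,4); v=(2,-3)
2. t=4/3 → B at (19/3,0); v=(2,3)
3. t=5/6 → R at (8,5/2); v=(-2,3)
4. t=1/2 → T at (7,4); v=(-2,-3)
5. t=4/3 → B at (13/3,0); v=(-2,3)
6. t=4/3 → T at (5/3,4); v=(-2,-3)
7. t=5/6 → L at (0,3/2); v=(2,-3)
8. t=1/2 → B at (1,0); v=(2,3)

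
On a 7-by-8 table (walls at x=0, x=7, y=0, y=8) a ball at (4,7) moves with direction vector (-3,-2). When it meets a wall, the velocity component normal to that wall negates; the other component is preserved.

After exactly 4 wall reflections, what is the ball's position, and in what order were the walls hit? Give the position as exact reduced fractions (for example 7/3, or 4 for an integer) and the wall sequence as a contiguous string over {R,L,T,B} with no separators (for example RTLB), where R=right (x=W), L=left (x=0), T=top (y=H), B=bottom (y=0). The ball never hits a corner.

1. t=4/3 → L at (0,13/3); v=(3,-2)
2. t=13/6 → B at (13/2,0); v=(3,2)
3. t=1/6 → R at (7,1/3); v=(-3,2)
4. t=7/3 → L at (0,5); v=(3,2)

Final position: (0,5)
Wall sequence: LBRL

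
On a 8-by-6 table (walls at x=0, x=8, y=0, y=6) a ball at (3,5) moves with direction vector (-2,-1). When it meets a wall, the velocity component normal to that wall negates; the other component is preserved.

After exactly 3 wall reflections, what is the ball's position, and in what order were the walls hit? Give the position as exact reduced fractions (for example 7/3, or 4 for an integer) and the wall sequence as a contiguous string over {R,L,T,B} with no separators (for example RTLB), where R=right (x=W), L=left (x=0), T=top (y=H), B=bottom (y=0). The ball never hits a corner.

1. t=3/2 → L at (0,7/2); v=(2,-1)
2. t=7/2 → B at (7,0); v=(2,1)
3. t=1/2 → R at (8,1/2); v=(-2,1)

Final position: (8,1/2)
Wall sequence: LBR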